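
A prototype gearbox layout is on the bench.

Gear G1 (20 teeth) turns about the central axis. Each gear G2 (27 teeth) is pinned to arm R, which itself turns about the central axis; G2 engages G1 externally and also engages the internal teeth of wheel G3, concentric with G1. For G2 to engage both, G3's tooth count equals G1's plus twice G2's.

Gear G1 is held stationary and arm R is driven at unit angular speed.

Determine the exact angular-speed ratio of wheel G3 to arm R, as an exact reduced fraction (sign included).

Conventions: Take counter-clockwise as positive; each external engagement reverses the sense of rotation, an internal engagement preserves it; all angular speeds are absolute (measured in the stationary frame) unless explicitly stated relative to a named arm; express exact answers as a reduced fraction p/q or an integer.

topology: planetary set — G1 20T / G2 27T / G3 74T, arm = carrier (Willis)
ring teeth: 20 + 2·27 = 74
20(ω_sun−ω_arm) = −74(ω_ring−ω_arm),  ω_sun = 0, ω_arm = 1
ω_ring = 1 − (20/74)(0−1) = 47/37
ω_out/ω_in = 47/37

47/37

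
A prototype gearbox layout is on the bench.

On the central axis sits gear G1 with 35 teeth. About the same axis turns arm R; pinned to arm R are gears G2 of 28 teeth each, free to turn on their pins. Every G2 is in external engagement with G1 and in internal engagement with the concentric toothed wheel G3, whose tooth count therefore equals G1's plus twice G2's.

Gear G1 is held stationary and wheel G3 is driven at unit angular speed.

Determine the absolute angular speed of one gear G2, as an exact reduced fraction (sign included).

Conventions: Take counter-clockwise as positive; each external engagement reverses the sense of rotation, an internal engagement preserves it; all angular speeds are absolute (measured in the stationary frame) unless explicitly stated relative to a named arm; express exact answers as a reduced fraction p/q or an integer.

planetary set (35T centre, 28T on arm, 91T internal) — Willis relation
ring teeth: 35 + 2·28 = 91
35(ω_sun−ω_arm) = −91(ω_ring−ω_arm),  ω_sun = 0, ω_ring = 1
35(0−ω_arm) = −91(1−ω_arm)  ⇒  126·ω_arm = 91  ⇒  ω_arm = 13/18
sun–planet mesh: 35·(0−13/18) = −28·(ω_p−ω_arm)  ⇒  ω_p−ω_arm = 65/72
ω_p = 13/18 + 65/72 = 13/8
exact speed ratio = 13/8

13/8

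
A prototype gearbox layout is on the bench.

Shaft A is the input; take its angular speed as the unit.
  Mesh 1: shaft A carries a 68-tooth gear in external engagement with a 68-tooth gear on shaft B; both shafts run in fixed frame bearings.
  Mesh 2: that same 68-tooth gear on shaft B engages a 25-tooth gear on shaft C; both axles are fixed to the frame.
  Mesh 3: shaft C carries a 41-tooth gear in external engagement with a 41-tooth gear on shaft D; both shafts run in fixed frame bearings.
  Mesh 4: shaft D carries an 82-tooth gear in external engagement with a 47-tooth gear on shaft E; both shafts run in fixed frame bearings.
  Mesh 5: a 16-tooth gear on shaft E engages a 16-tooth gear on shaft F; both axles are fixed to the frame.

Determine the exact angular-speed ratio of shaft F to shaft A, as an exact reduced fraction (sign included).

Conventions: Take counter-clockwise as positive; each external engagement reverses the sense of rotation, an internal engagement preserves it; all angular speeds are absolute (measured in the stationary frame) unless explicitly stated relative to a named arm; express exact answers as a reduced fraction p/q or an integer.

class = fixed-axis compound train [5 meshes; 5 ratios multiply, 5 sense flips]
mesh 1 [68T→68T]: running ratio 1, sense −
mesh 2 [68T→25T]: running ratio 68/25, sense +
mesh 3 [41T→41T]: running ratio 68/25, sense −
mesh 4 [82T→47T]: running ratio 5576/1175, sense +
mesh 5 [16T→16T]: running ratio 5576/1175, sense −
ω_out/ω_in = -5576/1175

-5576/1175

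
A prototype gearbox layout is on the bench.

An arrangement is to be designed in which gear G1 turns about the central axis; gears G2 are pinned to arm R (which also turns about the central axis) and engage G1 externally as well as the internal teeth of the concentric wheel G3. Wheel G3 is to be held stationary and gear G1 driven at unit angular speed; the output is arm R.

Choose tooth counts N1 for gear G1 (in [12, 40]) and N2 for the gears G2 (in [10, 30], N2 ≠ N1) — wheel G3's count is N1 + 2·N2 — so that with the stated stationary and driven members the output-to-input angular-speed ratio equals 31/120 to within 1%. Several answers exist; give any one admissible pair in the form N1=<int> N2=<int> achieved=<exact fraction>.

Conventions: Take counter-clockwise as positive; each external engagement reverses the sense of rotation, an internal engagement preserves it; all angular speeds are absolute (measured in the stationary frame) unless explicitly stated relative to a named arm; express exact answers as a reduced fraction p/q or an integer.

design class (target 31/120): planetary set
Willis with ω_ring = 0: ω_arm/ω_sun = N1/(N1+N3); set equal to 31/120  ⇒  N3/N1 = 1/(31/120) − 1 = 89/31
N3 = N1 + 2·N2  ⇒  N2/N1 = (N3/N1 − 1)/2 = (89/31 − 1)/2 = 29/31
smallest multiple with N1 ≥ 12 and N2 ≥ 10: k = 1  ⇒  N1 = 1·31 = 31, N2 = 1·29 = 29 (N1 ≤ 40, N2 ≤ 30, N2 ≠ N1 ✓), N3 = 31 + 2·29 = 89
check: N1/(N1+N3) with N1 = 31, N3 = 89 gives 31/120; |achieved − target| = 0 ≤ 31/12000 ✓

N1=31 N2=29 achieved=31/120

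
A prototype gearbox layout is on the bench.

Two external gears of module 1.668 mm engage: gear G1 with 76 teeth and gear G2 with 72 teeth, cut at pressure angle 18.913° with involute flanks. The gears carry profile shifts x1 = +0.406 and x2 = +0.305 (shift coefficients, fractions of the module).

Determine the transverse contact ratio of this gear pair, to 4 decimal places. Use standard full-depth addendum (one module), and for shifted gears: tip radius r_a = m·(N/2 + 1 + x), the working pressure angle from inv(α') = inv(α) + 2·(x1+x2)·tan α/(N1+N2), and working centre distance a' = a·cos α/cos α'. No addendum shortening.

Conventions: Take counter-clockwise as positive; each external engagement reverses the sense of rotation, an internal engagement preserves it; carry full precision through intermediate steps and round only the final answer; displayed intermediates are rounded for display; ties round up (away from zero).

class = single-mesh tooth geometry [involute pair 76T × 72T, m = 1.668]
base radii: r_b1 = 59.962014, r_b2 = 56.806119
tip radii: r_a1 = 65.729208, r_a2 = 62.224740
inv(α') = inv(18.913°) + 2·(+0.406+0.305)·tan α/(76+72) = 0.01582794  ⇒  α' = 20.39106°
a' = a·cos α / cos α' = 123.4320·cos 18.913°/cos 20.39106° = 124.574423
action lengths: √(r_a1²−r_b1²) = 26.923700, √(r_a2²−r_b2²) = 25.396518
base pitch p_b = π·m·cos α = 4.957269
CR = (26.923700 + 25.396518 − 124.574423·sin 20.39106°)/4.957269 = 1.798423
contact ratio ≈ 1.7984

1.7984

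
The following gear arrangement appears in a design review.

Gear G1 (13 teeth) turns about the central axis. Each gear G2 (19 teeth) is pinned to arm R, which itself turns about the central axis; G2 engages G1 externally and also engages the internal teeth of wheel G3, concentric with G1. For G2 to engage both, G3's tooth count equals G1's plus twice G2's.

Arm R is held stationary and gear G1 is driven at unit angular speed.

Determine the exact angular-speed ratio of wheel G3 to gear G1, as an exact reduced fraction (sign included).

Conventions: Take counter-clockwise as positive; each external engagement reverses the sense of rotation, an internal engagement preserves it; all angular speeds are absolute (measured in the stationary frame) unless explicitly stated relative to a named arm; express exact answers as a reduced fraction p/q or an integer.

recognized (axles ride arm R): planetary set, 13/19/51 teeth
ring teeth: 13 + 2·19 = 51
13(ω_sun−ω_arm) = −51(ω_ring−ω_arm),  ω_arm = 0, ω_sun = 1
ω_ring = 0 − (13/51)(1−0) = -13/51
ω_out/ω_in = -13/51

-13/51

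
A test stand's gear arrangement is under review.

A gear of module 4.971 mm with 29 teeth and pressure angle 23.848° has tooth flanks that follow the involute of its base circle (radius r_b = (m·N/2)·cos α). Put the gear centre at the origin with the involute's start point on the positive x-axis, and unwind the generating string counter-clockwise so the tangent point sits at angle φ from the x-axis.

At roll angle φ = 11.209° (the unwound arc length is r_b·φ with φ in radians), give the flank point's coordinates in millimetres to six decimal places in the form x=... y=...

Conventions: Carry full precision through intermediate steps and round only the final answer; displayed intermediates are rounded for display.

topology: single-mesh involute geometry — m = 4.971, N = 29
pitch radius r_p = m·N/2 = 4.971·29/2 = 72.079500
base radius r_b = r_p·cos α = 72.079500·cos 23.848° = 65.925444
roll angle φ = 11.209° = 0.19563396 rad
x = r_b·(cos φ + φ·sin φ) = 67.174969
y = r_b·(sin φ − φ·cos φ) = 0.163908

x=67.174969 y=0.163908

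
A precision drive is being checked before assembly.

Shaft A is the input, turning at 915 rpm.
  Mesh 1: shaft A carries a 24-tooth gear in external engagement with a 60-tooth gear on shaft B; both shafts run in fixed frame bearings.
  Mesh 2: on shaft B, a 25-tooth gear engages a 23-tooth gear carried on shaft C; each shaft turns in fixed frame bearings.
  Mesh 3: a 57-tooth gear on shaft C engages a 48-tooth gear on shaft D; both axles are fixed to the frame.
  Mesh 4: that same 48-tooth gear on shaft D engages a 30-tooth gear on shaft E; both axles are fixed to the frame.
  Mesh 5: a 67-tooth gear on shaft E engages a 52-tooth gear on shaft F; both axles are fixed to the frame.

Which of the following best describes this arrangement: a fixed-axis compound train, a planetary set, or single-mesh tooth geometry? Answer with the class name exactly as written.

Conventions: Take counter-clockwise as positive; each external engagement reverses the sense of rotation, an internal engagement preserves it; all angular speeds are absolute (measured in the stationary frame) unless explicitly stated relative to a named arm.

fixed-axis compound train

topology: fixed-axis compound train — 5 meshes, A→F
classification: fixed-axis compound train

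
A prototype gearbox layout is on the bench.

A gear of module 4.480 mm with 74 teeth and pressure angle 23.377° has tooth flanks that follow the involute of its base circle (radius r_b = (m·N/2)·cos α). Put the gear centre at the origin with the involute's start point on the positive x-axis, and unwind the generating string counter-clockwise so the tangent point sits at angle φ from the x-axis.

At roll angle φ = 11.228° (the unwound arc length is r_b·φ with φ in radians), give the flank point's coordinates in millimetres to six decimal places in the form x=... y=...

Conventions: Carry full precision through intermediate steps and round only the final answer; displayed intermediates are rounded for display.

x=155.046968 y=0.380217

recognized (one wheel, involute flank): single-mesh tooth geometry, m = 4.480, N = 74
pitch radius r_p = m·N/2 = 4.480·74/2 = 165.760000
base radius r_b = r_p·cos α = 165.760000·cos 23.377° = 152.153421
roll angle φ = 11.228° = 0.19596557 rad
x = r_b·(cos φ + φ·sin φ) = 155.046968
y = r_b·(sin φ − φ·cos φ) = 0.380217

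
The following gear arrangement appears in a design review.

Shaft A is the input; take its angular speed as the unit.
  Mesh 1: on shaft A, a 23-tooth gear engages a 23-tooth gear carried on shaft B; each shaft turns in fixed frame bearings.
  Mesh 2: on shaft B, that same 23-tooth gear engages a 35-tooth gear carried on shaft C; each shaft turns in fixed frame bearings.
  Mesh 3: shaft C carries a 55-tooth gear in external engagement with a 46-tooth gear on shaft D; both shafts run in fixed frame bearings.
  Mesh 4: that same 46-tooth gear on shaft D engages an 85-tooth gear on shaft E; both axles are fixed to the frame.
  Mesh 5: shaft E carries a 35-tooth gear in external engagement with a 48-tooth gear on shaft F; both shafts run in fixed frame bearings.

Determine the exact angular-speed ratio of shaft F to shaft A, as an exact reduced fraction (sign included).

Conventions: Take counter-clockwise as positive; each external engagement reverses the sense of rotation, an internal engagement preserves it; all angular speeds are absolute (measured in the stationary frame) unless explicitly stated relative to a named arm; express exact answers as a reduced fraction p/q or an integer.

-253/816

class = fixed-axis compound train [5 meshes; 5 ratios multiply, 5 sense flips]
mesh 1 [23T→23T]: running ratio 1, sense −
mesh 2 [23T→35T]: running ratio 23/35, sense +
mesh 3 [55T→46T]: running ratio 11/14, sense −
mesh 4 [46T→85T]: running ratio 253/595, sense +
mesh 5 [35T→48T]: running ratio 253/816, sense −
ω_out/ω_in = -253/816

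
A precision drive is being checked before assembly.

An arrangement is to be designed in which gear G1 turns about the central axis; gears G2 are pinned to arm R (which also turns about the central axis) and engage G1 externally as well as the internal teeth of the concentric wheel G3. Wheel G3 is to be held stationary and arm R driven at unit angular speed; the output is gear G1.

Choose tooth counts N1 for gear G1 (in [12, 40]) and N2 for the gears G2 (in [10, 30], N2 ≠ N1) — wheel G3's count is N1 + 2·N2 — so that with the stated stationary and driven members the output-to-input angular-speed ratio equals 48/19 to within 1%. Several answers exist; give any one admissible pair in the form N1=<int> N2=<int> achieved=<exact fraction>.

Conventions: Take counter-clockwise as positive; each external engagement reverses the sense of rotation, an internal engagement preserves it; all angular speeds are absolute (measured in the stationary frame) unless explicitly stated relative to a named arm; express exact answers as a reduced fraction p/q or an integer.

design class (target 48/19): planetary set
Willis with ω_ring = 0: ω_sun/ω_arm = (N1+N3)/N1; set equal to 48/19  ⇒  N3/N1 = 48/19 − 1 = 29/19
N3 = N1 + 2·N2  ⇒  N2/N1 = (N3/N1 − 1)/2 = (29/19 − 1)/2 = 5/19
smallest multiple with N1 ≥ 12 and N2 ≥ 10: k = 2  ⇒  N1 = 2·19 = 38, N2 = 2·5 = 10 (N1 ≤ 40, N2 ≤ 30, N2 ≠ N1 ✓), N3 = 38 + 2·10 = 58
check: (N1+N3)/N1 with N1 = 38, N3 = 58 gives 48/19; |achieved − target| = 0 ≤ 12/475 ✓

N1=38 N2=10 achieved=48/19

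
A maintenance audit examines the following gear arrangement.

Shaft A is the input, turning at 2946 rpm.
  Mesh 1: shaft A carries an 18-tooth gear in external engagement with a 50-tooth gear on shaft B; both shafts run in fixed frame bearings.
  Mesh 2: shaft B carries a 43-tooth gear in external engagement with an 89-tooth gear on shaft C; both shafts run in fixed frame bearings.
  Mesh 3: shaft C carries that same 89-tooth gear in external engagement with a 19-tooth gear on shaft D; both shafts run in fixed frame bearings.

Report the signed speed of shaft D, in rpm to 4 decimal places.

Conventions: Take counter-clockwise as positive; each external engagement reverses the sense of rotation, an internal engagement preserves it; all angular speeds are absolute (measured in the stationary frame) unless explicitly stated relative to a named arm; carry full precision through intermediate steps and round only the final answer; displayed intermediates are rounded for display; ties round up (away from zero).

recognized (4 fixed axles, 3 meshes): fixed-axis compound train
mesh 1 [18T→50T]: ω = 2946.0000×18/50 = 1060.5600 rpm, sense flips to −
mesh 2 [43T→89T]: ω = 1060.5600×43/89 = 512.4054 rpm, sense flips to +
mesh 3 [89T→19T]: ω = 512.4054×89/19 = 2400.2147 rpm, sense flips to −
signed output speed = -2400.2147 rpm

-2400.2147 rpm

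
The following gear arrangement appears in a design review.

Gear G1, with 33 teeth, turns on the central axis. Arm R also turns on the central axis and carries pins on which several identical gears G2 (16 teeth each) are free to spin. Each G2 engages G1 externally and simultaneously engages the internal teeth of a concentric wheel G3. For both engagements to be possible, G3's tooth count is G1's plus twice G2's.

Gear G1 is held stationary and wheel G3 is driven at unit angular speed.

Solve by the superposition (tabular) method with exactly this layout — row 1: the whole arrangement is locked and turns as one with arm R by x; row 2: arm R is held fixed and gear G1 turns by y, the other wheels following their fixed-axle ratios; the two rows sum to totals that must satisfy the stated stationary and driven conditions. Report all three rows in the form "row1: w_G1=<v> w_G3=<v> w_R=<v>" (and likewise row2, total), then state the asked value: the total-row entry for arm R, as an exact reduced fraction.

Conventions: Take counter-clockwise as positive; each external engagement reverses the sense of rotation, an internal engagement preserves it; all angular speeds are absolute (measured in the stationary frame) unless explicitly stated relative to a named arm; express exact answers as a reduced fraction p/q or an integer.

row1: w_G1=65/98 w_G3=65/98 w_R=65/98
row2: w_G1=-65/98 w_G3=33/98 w_R=0
total: w_G1=0 w_G3=1 w_R=65/98
asked value: 65/98

recognized (axles ride arm R): planetary set, 33/16/65 teeth
row 1 (train locked, turned with arm): all members turn x
row 2 (arm held, sun turns y): ω_ring = −(33/65)·y, ω_arm = 0
boundary: total ω_sun = x + y = 0 and total ω_ring = x − (33/65)·y = 1  ⇒  y = -65/98, x = 65/98
row 2 ring = −(33/65)·(-65/98) = 33/98
totals (row 1 + row 2): sun 65/98 + (-65/98) = 0, ring 65/98 + 33/98 = 1, arm 65/98 + 0 = 65/98
asked cell (total, arm) = 65/98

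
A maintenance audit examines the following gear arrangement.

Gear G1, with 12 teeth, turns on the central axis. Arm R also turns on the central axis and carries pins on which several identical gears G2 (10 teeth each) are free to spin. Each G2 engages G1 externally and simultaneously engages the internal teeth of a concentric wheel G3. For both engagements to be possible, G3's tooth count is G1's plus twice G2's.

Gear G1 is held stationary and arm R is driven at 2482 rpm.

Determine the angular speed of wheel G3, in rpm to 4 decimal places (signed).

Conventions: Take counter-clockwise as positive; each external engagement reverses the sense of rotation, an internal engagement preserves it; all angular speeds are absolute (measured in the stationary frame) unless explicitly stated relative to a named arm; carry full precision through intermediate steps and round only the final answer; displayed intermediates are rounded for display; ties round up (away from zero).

topology: planetary set — G1 12T / G2 10T / G3 32T, arm = carrier (Willis)
normalise by the input: solve with ω_arm = 1, then scale by 2482 rpm
ring teeth: 12 + 2·10 = 32
12(ω_sun−ω_arm) = −32(ω_ring−ω_arm),  ω_sun = 0, ω_arm = 1
ω_ring = 1 − (12/32)(0−1) = 11/8
scale: ω_ring = 11/8 × 2482 rpm = +3412.7500 rpm

+3412.7500 rpm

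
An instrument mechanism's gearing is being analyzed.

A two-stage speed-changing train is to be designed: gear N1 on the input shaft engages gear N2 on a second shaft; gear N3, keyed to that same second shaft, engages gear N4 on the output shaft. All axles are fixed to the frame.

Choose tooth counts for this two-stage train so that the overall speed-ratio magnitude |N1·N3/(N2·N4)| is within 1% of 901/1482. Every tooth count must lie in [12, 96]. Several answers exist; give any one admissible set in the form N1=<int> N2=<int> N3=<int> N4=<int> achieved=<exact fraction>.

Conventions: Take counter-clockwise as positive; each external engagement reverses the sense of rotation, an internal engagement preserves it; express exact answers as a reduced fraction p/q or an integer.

N1=17 N2=19 N3=53 N4=78 achieved=901/1482

class = fixed-axis compound train [2-stage, 901/1482 wanted]
target = 901/1482 in lowest terms: an exact hit needs N1·N3 = k·901 and N2·N4 = k·1482 for one integer k, every count in [12, 96]; additionally prefer no 1:1 stage (N1 ≠ N2, N3 ≠ N4)
k = 1: N1·N3 = 901 = 17·53, N2·N4 = 1482 = 19·78
achieved = 17·53/(19·78) = 901/1482; |achieved − target| = 0 ≤ 901/148200 ✓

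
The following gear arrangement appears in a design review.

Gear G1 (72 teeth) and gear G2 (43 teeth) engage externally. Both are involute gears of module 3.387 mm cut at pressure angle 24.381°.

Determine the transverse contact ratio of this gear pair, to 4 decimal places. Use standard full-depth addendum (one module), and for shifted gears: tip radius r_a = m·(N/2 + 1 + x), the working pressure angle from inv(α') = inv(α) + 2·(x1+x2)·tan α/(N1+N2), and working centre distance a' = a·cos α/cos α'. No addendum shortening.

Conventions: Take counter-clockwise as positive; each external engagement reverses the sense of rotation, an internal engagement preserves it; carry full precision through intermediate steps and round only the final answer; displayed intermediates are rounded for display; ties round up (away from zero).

recognized (one external pair, fixed centres): single-mesh tooth geometry, m = 3.387, N1 = 72, N2 = 43
base radii: r_b1 = 111.058178, r_b2 = 66.326412
tip radii: r_a1 = 125.319000, r_a2 = 76.207500
no profile shift: α' = α, a' = a
action lengths: √(r_a1²−r_b1²) = 58.059736, √(r_a2²−r_b2²) = 37.528525
base pitch p_b = π·m·cos α = 9.691654
CR = (58.059736 + 37.528525 − 194.752500·sin 24.38100°)/9.691654 = 1.567736
contact ratio ≈ 1.5677

1.5677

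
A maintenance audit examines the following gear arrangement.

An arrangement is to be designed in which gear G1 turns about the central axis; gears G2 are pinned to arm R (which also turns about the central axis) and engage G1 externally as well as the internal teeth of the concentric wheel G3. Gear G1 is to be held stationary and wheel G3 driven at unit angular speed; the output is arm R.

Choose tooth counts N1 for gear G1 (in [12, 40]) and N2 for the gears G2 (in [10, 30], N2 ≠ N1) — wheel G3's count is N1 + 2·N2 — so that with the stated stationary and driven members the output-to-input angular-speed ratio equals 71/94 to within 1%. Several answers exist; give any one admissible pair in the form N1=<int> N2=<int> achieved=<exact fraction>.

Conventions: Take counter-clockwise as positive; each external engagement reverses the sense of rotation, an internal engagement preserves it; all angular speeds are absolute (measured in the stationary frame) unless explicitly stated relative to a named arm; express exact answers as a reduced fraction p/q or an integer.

topology: planetary set — design target 71/94, arm = carrier (Willis)
Willis with ω_sun = 0: ω_arm/ω_ring = N3/(N1+N3); set equal to 71/94  ⇒  N3/N1 = (71/94)/(1 − 71/94) = 71/23
N3 = N1 + 2·N2  ⇒  N2/N1 = (N3/N1 − 1)/2 = (71/23 − 1)/2 = 24/23
smallest multiple with N1 ≥ 12 and N2 ≥ 10: k = 1  ⇒  N1 = 1·23 = 23, N2 = 1·24 = 24 (N1 ≤ 40, N2 ≤ 30, N2 ≠ N1 ✓), N3 = 23 + 2·24 = 71
check: N3/(N1+N3) with N1 = 23, N3 = 71 gives 71/94; |achieved − target| = 0 ≤ 71/9400 ✓

N1=23 N2=24 achieved=71/94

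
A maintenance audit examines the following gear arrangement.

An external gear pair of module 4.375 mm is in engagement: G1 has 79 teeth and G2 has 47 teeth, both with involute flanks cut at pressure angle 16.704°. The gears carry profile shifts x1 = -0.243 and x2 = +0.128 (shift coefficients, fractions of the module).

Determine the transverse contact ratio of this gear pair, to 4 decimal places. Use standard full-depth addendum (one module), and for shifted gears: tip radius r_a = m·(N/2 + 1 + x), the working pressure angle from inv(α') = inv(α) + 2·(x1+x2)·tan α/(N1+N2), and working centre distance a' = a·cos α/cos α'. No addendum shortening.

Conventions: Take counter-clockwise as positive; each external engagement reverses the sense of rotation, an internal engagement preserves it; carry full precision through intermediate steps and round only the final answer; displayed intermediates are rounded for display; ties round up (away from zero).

2.0119

topology: single-mesh involute geometry — m = 4.375, 79T/47T pair
base radii: r_b1 = 165.520233, r_b2 = 98.474062
tip radii: r_a1 = 176.124375, r_a2 = 107.747500
inv(α') = inv(16.704°) + 2·(-0.243+0.128)·tan α/(79+47) = 0.00800289  ⇒  α' = 16.34749°
a' = a·cos α / cos α' = 275.6250·cos 16.704°/cos 16.34749° = 275.116623
action lengths: √(r_a1²−r_b1²) = 60.190099, √(r_a2²−r_b2²) = 43.730799
base pitch p_b = π·m·cos α = 13.164485
CR = (60.190099 + 43.730799 − 275.116623·sin 16.34749°)/13.164485 = 2.011926
contact ratio ≈ 2.0119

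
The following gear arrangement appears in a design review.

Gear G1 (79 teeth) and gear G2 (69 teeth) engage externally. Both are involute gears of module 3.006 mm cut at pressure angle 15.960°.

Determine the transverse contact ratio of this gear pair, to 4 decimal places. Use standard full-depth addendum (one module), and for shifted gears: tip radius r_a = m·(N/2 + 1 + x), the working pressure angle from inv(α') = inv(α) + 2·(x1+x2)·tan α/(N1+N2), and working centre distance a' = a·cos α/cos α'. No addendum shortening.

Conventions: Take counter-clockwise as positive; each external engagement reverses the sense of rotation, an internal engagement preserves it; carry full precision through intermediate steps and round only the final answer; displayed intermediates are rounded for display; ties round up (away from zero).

single-mesh involute tooth geometry (79T engaging 69T at module 3.006)
base radii: r_b1 = 114.160151, r_b2 = 99.709499
tip radii: r_a1 = 121.743000, r_a2 = 106.713000
no profile shift: α' = α, a' = a
action lengths: √(r_a1²−r_b1²) = 42.294420, √(r_a2²−r_b2²) = 38.022102
base pitch p_b = π·m·cos α = 9.079612
CR = (42.294420 + 38.022102 − 222.444000·sin 15.96000°)/9.079612 = 2.109335
contact ratio ≈ 2.1093

2.1093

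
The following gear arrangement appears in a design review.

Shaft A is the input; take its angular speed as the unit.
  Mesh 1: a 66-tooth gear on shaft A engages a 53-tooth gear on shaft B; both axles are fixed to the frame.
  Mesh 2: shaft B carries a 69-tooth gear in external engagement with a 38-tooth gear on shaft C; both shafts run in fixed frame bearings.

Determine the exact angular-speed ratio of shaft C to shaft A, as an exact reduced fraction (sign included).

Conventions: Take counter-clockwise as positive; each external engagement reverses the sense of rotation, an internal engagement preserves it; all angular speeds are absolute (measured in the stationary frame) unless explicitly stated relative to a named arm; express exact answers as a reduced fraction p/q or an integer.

class = fixed-axis compound train [2 meshes; 2 ratios multiply, 2 sense flips]
mesh 1 [66T→53T]: running ratio 66/53, sense −
mesh 2 [69T→38T]: running ratio 2277/1007, sense +
ω_out/ω_in = 2277/1007

2277/1007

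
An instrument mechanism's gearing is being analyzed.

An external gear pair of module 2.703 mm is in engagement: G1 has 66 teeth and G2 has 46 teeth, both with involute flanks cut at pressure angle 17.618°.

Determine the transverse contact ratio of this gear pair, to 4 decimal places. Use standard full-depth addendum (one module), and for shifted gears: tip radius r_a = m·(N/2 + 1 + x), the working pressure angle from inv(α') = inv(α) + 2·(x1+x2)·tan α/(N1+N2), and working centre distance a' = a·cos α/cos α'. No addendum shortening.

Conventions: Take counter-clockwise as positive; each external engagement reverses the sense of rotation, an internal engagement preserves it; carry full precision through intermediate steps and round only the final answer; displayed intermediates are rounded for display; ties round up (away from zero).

1.9152

topology: single-mesh involute geometry — m = 2.703, 66T/46T pair
base radii: r_b1 = 85.015177, r_b2 = 59.253002
tip radii: r_a1 = 91.902000, r_a2 = 64.872000
no profile shift: α' = α, a' = a
action lengths: √(r_a1²−r_b1²) = 34.905548, √(r_a2²−r_b2²) = 26.409432
base pitch p_b = π·m·cos α = 8.093426
CR = (34.905548 + 26.409432 − 151.368000·sin 17.61800°)/8.093426 = 1.915200
contact ratio ≈ 1.9152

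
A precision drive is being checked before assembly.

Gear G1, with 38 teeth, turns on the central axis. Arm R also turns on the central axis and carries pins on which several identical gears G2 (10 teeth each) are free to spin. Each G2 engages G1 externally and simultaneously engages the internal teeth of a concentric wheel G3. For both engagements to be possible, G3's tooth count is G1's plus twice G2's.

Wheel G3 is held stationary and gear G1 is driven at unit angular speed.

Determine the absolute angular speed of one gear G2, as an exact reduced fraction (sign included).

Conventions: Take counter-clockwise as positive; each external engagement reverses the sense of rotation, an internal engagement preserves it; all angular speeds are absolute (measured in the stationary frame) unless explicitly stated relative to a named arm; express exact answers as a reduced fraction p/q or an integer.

topology: planetary set — G1 38T / G2 10T / G3 58T, arm = carrier (Willis)
ring teeth: 38 + 2·10 = 58
38(ω_sun−ω_arm) = −58(ω_ring−ω_arm),  ω_ring = 0, ω_sun = 1
38(1−ω_arm) = −58(0−ω_arm)  ⇒  96·ω_arm = 38  ⇒  ω_arm = 19/48
sun–planet mesh: 38·(1−19/48) = −10·(ω_p−ω_arm)  ⇒  ω_p−ω_arm = -551/240
ω_p = 19/48 − 551/240 = -19/10
exact speed ratio = -19/10

-19/10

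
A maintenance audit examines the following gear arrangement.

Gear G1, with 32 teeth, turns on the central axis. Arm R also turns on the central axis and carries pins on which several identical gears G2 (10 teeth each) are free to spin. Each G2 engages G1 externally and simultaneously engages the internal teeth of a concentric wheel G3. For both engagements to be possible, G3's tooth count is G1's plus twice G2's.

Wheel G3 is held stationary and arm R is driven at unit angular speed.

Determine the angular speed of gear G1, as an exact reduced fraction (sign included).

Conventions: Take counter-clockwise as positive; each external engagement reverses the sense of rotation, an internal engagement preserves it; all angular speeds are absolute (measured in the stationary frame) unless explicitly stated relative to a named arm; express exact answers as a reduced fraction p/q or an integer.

recognized (axles ride arm R): planetary set, 32/10/52 teeth
ring teeth: 32 + 2·10 = 52
32(ω_sun−ω_arm) = −52(ω_ring−ω_arm),  ω_ring = 0, ω_arm = 1
ω_sun = 1 − (52/32)(0−1) = 21/8
exact speed ratio = 21/8

21/8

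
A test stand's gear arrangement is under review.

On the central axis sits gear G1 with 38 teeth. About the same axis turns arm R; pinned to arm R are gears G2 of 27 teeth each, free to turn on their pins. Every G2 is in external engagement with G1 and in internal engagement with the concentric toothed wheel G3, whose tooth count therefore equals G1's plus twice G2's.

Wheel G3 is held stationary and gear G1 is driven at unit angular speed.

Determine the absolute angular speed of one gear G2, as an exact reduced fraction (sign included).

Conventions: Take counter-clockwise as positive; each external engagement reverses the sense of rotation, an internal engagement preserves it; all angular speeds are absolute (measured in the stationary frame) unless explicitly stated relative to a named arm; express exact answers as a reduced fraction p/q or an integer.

-19/27

topology: planetary set — G1 38T / G2 27T / G3 92T, arm = carrier (Willis)
ring teeth: 38 + 2·27 = 92
38(ω_sun−ω_arm) = −92(ω_ring−ω_arm),  ω_ring = 0, ω_sun = 1
38(1−ω_arm) = −92(0−ω_arm)  ⇒  130·ω_arm = 38  ⇒  ω_arm = 19/65
sun–planet mesh: 38·(1−19/65) = −27·(ω_p−ω_arm)  ⇒  ω_p−ω_arm = -1748/1755
ω_p = 19/65 − 1748/1755 = -19/27
exact speed ratio = -19/27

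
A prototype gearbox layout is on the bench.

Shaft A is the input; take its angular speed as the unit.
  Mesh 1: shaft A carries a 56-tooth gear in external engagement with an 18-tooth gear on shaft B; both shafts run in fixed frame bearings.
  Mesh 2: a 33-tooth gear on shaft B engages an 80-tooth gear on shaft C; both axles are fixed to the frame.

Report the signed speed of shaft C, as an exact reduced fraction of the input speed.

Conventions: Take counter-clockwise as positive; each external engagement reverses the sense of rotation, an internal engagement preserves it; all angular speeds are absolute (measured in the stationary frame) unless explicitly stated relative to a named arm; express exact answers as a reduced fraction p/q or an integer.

77/60

2-mesh fixed-axis compound train (all bearings frame-fixed)
mesh 1 [56T→18T]: |ω|/ω_in = 1×56/18 = 28/9, sense flips to −
mesh 2 [33T→80T]: |ω|/ω_in = (28/9)×33/80 = 77/60, sense flips to +
signed output speed (× input speed) = 77/60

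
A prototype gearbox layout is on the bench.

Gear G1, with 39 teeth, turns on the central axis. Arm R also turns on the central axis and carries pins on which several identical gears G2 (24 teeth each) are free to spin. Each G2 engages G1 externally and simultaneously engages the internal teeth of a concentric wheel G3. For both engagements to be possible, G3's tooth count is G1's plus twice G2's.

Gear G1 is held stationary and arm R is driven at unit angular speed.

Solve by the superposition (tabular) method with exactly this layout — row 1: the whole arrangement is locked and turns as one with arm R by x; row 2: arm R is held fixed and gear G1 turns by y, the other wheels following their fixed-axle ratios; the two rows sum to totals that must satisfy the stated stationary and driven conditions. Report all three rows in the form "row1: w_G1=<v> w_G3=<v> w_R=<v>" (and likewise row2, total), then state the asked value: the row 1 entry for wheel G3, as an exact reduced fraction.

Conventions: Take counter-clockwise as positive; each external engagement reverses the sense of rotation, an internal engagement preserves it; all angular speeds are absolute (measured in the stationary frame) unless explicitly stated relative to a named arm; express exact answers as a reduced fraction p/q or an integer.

topology: planetary set — G1 39T / G2 24T / G3 87T, arm = carrier (Willis)
row 1 (train locked, turned with arm): all members turn x
row 2 (arm held, sun turns y): ω_ring = −(39/87)·y, ω_arm = 0
boundary: total ω_sun = x + y = 0 and total ω_arm = x = 1  ⇒  y = -1, x = 1
row 2 ring = −(39/87)·(-1) = 13/29
totals (row 1 + row 2): sun 1 + (-1) = 0, ring 1 + 13/29 = 42/29, arm 1 + 0 = 1
asked cell (row1, ring) = 1

row1: w_G1=1 w_G3=1 w_R=1
row2: w_G1=-1 w_G3=13/29 w_R=0
total: w_G1=0 w_G3=42/29 w_R=1
asked value: 1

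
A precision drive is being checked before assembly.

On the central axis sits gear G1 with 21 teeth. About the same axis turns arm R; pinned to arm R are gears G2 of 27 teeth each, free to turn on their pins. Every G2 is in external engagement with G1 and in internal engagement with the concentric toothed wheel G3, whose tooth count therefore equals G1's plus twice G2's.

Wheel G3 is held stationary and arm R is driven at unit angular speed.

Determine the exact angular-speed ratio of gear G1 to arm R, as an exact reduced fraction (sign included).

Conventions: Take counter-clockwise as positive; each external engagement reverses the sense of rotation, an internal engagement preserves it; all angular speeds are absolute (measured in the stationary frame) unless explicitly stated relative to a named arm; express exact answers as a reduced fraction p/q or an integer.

planetary set (21T centre, 27T on arm, 75T internal) — Willis relation
ring teeth: 21 + 2·27 = 75
21(ω_sun−ω_arm) = −75(ω_ring−ω_arm),  ω_ring = 0, ω_arm = 1
ω_sun = 1 − (75/21)(0−1) = 32/7
ω_out/ω_in = 32/7

32/7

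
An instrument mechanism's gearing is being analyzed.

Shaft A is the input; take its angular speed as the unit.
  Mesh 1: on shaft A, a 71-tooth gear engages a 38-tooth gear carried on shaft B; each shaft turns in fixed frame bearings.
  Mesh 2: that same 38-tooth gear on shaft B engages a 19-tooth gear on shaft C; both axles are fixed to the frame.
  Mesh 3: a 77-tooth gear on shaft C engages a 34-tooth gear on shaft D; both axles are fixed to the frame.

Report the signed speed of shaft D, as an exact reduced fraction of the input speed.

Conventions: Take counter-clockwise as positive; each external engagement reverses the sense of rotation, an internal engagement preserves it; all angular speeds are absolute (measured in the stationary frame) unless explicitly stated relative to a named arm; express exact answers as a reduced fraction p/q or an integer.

3-mesh fixed-axis compound train (all bearings frame-fixed)
mesh 1 [71T→38T]: |ω|/ω_in = 1×71/38 = 71/38, sense flips to −
mesh 2 [38T→19T]: |ω|/ω_in = (71/38)×38/19 = 71/19, sense flips to +
mesh 3 [77T→34T]: |ω|/ω_in = (71/19)×77/34 = 5467/646, sense flips to −
signed output speed (× input speed) = -5467/646

-5467/646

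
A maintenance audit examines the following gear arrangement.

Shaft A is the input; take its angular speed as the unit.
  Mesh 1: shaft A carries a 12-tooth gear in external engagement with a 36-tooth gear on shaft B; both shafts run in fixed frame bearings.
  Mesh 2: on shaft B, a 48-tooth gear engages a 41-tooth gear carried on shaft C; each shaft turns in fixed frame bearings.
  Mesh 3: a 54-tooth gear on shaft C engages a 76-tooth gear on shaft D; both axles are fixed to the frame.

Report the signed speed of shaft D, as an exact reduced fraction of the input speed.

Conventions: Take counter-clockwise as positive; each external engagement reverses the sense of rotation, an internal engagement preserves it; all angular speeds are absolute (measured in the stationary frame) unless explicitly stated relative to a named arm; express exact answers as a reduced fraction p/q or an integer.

3-mesh fixed-axis compound train (all bearings frame-fixed)
mesh 1 [12T→36T]: |ω|/ω_in = 1×12/36 = 1/3, sense flips to −
mesh 2 [48T→41T]: |ω|/ω_in = (1/3)×48/41 = 16/41, sense flips to +
mesh 3 [54T→76T]: |ω|/ω_in = (16/41)×54/76 = 216/779, sense flips to −
signed output speed (× input speed) = -216/779

-216/779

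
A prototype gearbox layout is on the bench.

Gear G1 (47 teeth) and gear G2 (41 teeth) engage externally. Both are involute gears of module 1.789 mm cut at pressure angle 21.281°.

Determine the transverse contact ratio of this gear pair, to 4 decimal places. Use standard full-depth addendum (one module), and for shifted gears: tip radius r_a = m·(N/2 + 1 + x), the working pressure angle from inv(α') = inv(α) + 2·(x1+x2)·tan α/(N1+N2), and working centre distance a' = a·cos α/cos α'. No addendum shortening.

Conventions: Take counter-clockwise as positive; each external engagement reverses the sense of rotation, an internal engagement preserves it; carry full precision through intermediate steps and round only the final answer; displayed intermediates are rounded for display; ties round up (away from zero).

1.6691

recognized (one external pair, fixed centres): single-mesh tooth geometry, m = 1.789, N1 = 47, N2 = 41
base radii: r_b1 = 39.174759, r_b2 = 34.173726
tip radii: r_a1 = 43.830500, r_a2 = 38.463500
no profile shift: α' = α, a' = a
action lengths: √(r_a1²−r_b1²) = 19.658357, √(r_a2²−r_b2²) = 17.652119
base pitch p_b = π·m·cos α = 5.237070
CR = (19.658357 + 17.652119 − 78.716000·sin 21.28100°)/5.237070 = 1.669085
contact ratio ≈ 1.6691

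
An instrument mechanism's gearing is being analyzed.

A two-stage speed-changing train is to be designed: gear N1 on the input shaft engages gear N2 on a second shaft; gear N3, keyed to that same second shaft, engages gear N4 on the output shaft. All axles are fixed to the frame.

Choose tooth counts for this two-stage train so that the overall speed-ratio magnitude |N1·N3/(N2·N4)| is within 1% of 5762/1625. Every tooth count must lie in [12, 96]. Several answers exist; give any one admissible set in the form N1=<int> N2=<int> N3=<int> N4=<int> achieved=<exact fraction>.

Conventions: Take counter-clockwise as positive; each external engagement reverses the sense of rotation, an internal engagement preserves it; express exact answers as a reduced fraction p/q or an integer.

N1=67 N2=25 N3=86 N4=65 achieved=5762/1625

2-stage fixed-axis compound train for ratio 5762/1625
target = 5762/1625 in lowest terms: an exact hit needs N1·N3 = k·5762 and N2·N4 = k·1625 for one integer k, every count in [12, 96]; additionally prefer no 1:1 stage (N1 ≠ N2, N3 ≠ N4)
k = 1: N1·N3 = 5762 = 67·86, N2·N4 = 1625 = 25·65
achieved = 67·86/(25·65) = 5762/1625; |achieved − target| = 0 ≤ 2881/81250 ✓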